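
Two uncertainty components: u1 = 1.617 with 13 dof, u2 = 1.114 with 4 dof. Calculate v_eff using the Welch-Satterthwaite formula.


uc = sqrt(u1^2 + u2^2) = sqrt(1.617^2 + 1.114^2) = 1.9635898
v_eff = uc^4 / (u1^4/v1 + u2^4/v2)
= 1.9635898^4 / (1.617^4/13 + 1.114^4/4)
= 14.866306 / 0.91090997
v_eff = 16.3203

16.3203


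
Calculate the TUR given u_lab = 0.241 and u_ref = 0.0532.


TUR = u_lab / u_ref
= 0.241 / 0.0532
= 4.5301

4.5301


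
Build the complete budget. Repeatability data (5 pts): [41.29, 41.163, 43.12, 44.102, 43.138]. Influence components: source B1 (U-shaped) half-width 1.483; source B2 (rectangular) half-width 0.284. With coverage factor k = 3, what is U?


mean = (41.29 + 41.163 + 43.12 + 44.102 + 43.138) / 5 = 42.5626
s = sqrt(sum((x - mean)^2)/(n-1)) = 1.2835423
u_A = s / sqrt(n) = 1.2835423 / sqrt(5) = 0.57401757
u_B1 = 1.483 / sqrt(2) = 1.0486394
u_B2 = 0.284 / sqrt(3) = 0.16396748
uc = sqrt(0.57401757^2 + 1.0486394^2 + 0.16396748^2) = 1.2066591
U = k * uc = 3 * 1.2066591
U = 3.6200

3.6200


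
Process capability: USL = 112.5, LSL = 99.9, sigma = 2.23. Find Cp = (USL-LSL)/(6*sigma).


Cp = (USL - LSL) / (6 * sigma)
= (112.5 - 99.9) / (6 * 2.23)
= 12.6000 / 13.3800
= 0.9417

0.9417


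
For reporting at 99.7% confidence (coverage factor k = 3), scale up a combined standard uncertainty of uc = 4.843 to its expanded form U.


U = k * uc
U = 3 * 4.843
U = 14.5290

14.5290


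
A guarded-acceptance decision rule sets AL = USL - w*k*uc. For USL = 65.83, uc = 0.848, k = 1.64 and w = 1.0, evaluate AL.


U = k * uc = 1.64 * 0.848 = 1.39072
guard band g = w * U = 1.0 * 1.39072 = 1.39072
AL = USL - g = 65.83 - 1.39072
AL = 64.4393

64.4393


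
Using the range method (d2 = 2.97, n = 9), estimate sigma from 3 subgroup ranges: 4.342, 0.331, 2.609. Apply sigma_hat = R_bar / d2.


R_bar = (4.342 + 0.331 + 2.609) / 3
R_bar = 7.282 / 3 = 2.4273333
sigma_hat = R_bar / d2 = 2.4273333 / 2.97 = 0.8173

0.8173


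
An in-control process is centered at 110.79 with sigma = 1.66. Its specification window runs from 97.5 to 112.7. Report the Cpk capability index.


Cpu = (USL - mean) / (3*sigma) = (112.7 - 110.79) / (3*1.66) = 0.3835
Cpl = (mean - LSL) / (3*sigma) = (110.79 - 97.5) / (3*1.66) = 2.6687
Cpk = min(Cpu, Cpl) = 0.3835

0.3835


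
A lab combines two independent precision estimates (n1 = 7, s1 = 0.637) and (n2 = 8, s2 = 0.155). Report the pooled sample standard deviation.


s_p = sqrt(((n1-1)*s1^2 + (n2-1)*s2^2) / (n1+n2-2))
numerator = (7-1)*0.637^2 + (8-1)*0.155^2 = 2.434614 + 0.168175 = 2.602789
denominator = 7 + 8 - 2 = 13
s_p^2 = 2.602789 / 13 = 0.20021454
s_p = sqrt(0.20021454) = 0.4475

0.4475


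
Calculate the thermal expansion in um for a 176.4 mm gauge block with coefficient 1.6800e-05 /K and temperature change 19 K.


dL = L * alpha * dT
= 176.4 * 1.6800e-05 * 19
= 0.0563069 mm
dL_um = 0.0563069 * 1000 = 56.3069 um

56.3069


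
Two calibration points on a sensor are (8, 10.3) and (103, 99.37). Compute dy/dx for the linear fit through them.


slope = (y2 - y1) / (x2 - x1)
= (99.37 - 10.3) / (103 - 8)
= 89.0700 / 95
= 0.9376

0.9376


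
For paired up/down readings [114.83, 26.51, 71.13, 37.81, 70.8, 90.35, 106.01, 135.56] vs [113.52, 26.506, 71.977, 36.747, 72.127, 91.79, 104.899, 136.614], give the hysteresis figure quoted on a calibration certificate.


|114.83 - 113.52| = 1.3100
|26.51 - 26.506| = 0.0040
|71.13 - 71.977| = 0.8470
|37.81 - 36.747| = 1.0630
|70.8 - 72.127| = 1.3270
|90.35 - 91.79| = 1.4400
|106.01 - 104.899| = 1.1110
|135.56 - 136.614| = 1.0540
hysteresis = max(diffs) = 1.4400

1.4400


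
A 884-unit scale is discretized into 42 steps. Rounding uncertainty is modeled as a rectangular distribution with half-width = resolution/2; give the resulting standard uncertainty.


resolution = range / divisions
resolution = 884 / 42 = 21.047619
u_res = resolution / (2*sqrt(3))
u_res = 21.047619 / 3.4641016
u_res = 6.0759

6.0759


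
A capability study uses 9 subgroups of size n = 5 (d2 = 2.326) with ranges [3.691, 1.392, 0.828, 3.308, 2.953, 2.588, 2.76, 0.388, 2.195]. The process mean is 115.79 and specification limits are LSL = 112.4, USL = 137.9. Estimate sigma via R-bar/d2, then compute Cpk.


R_bar = (3.691 + 1.392 + 0.828 + 3.308 + 2.953 + 2.588 + 2.76 + 0.388 + 2.195) / 9 = 2.2336667
sigma = R_bar / d2 = 2.2336667 / 2.326 = 0.96030383
Cp = (USL - LSL)/(6*sigma) = (137.9 - 112.4)/(6*0.96030383) = 4.4257
Cpu = (137.9 - 115.79)/(3*0.96030383) = 7.6747
Cpl = (115.79 - 112.4)/(3*0.96030383) = 1.1767
Cpk = min(Cpu, Cpl) = 1.1767

1.1767


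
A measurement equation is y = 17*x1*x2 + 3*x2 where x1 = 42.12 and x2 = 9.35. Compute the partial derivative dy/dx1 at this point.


y = 17*x1*x2 + 3*x2
dy/dx1 = 17*x2
Evaluate at x2 = 9.35: c1 = 17 * 9.35
c1 = 158.9500

158.9500


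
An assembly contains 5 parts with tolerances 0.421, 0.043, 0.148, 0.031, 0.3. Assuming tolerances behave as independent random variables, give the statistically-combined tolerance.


RSS = sqrt(0.421^2 + 0.043^2 + 0.148^2 + 0.031^2 + 0.3^2)
= sqrt(0.291955)
= 0.5403

0.5403


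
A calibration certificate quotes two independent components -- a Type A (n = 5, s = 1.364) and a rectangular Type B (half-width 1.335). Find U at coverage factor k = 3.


u_A = s / sqrt(n) = 1.364 / sqrt(5) = 0.60999934
u_B = half_width / sqrt(3) = 1.335 / sqrt(3) = 0.77076261
uc = sqrt(u_A^2 + u_B^2) = sqrt(0.60999934^2 + 0.77076261^2) = 0.9829416
U = k * uc = 3 * 0.9829416
U = 2.9488

2.9488


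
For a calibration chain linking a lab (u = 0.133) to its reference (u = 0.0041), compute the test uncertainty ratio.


TUR = u_lab / u_ref
= 0.133 / 0.0041
= 32.4390

32.4390


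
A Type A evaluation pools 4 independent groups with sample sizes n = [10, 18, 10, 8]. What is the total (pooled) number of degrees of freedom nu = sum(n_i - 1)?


nu = sum_i (n_i - 1)
nu = ((10 - 1) + (18 - 1) + (10 - 1) + (8 - 1))
nu = 9 + 17 + 9 + 7
nu = 42

42


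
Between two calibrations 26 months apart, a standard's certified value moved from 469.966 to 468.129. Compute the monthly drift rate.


rate = (v2 - v1) / months
= (468.129 - 469.966) / 26
= -1.8370 / 26
= -0.0707

-0.0707


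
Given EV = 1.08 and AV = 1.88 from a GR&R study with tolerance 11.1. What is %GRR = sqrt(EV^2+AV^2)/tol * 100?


GRR = sqrt(EV^2 + AV^2) = sqrt(1.08^2 + 1.88^2) = 2.1681328
%GRR = GRR / tol * 100 = 2.1681328 / 11.1 * 100
%GRR = 19.5327

19.5327


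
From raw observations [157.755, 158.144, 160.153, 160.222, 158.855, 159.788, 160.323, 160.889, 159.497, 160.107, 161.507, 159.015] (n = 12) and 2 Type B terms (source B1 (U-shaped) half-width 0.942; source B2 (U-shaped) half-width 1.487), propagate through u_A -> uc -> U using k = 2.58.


mean = (157.755 + 158.144 + 160.153 + 160.222 + 158.855 + 159.788 + 160.323 + 160.889 + 159.497 + 160.107 + 161.507 + 159.015) / 12 = 159.6879167
s = sqrt(sum((x - mean)^2)/(n-1)) = 1.0931628
u_A = s / sqrt(n) = 1.0931628 / sqrt(12) = 0.31556892
u_B1 = 0.942 / sqrt(2) = 0.66609459
u_B2 = 1.487 / sqrt(2) = 1.0514678
uc = sqrt(0.31556892^2 + 0.66609459^2 + 1.0514678^2) = 1.2840757
U = k * uc = 2.58 * 1.2840757
U = 3.3129

3.3129


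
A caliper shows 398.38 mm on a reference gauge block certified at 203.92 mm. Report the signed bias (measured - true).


Systematic error = measured - true
= 398.38 - 203.92
= 194.4600

194.4600


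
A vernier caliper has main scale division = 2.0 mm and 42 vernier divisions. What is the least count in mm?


LC = MSD / n_div
= 2.0 / 42
= 0.0476

0.0476


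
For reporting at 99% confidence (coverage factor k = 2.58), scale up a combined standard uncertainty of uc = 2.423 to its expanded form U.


U = k * uc
U = 2.58 * 2.423
U = 6.2513

6.2513


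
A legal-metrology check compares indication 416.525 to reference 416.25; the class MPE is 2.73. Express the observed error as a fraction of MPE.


e = indication - reference = 416.525 - 416.25 = 0.2750
|e| = 0.2750
ratio = |e| / MPE = 0.2750 / 2.73
ratio = 0.1007

0.1007


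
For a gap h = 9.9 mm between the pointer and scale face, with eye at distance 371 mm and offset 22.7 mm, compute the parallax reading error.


error = h * offset / d
= 9.9 * 22.7 / 371
= 0.6057

0.6057


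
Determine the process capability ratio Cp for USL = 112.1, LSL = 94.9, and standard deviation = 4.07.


Cp = (USL - LSL) / (6 * sigma)
= (112.1 - 94.9) / (6 * 4.07)
= 17.2000 / 24.4200
= 0.7043

0.7043


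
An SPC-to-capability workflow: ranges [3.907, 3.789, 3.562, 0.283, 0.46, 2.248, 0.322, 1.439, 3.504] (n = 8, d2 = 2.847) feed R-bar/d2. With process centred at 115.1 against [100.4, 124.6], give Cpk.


R_bar = (3.907 + 3.789 + 3.562 + 0.283 + 0.46 + 2.248 + 0.322 + 1.439 + 3.504) / 9 = 2.1682222
sigma = R_bar / d2 = 2.1682222 / 2.847 = 0.76158138
Cp = (USL - LSL)/(6*sigma) = (124.6 - 100.4)/(6*0.76158138) = 5.2960
Cpu = (124.6 - 115.1)/(3*0.76158138) = 4.1580
Cpl = (115.1 - 100.4)/(3*0.76158138) = 6.4340
Cpk = min(Cpu, Cpl) = 4.1580

4.1580


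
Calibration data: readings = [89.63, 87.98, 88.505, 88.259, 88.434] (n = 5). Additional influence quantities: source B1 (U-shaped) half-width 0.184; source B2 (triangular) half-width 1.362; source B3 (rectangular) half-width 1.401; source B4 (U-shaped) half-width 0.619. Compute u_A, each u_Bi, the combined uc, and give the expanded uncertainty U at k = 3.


mean = (89.63 + 87.98 + 88.505 + 88.259 + 88.434) / 5 = 88.5616
s = sqrt(sum((x - mean)^2)/(n-1)) = 0.63063246
u_A = s / sqrt(n) = 0.63063246 / sqrt(5) = 0.28202741
u_B1 = 0.184 / sqrt(2) = 0.13010765
u_B2 = 1.362 / sqrt(6) = 0.55603417
u_B3 = 1.401 / sqrt(3) = 0.80886773
u_B4 = 0.619 / sqrt(2) = 0.4376991
uc = sqrt(0.28202741^2 + 0.13010765^2 + 0.55603417^2 + 0.80886773^2 + 0.4376991^2) = 1.1186997
U = k * uc = 3 * 1.1186997
U = 3.3561

3.3561


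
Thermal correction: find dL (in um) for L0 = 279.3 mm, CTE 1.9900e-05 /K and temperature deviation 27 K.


dL = L * alpha * dT
= 279.3 * 1.9900e-05 * 27
= 0.1500679 mm
dL_um = 0.1500679 * 1000 = 150.0679 um

150.0679


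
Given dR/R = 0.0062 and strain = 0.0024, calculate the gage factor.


GF = (dR/R) / epsilon
= 0.0062 / 0.0024
= 2.5833

2.5833


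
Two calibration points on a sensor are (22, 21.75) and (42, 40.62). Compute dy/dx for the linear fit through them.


slope = (y2 - y1) / (x2 - x1)
= (40.62 - 21.75) / (42 - 22)
= 18.8700 / 20
= 0.9435

0.9435


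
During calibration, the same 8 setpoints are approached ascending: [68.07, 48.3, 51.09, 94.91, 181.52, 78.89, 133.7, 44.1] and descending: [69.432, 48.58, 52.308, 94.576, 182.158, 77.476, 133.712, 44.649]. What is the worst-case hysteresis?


|68.07 - 69.432| = 1.3620
|48.3 - 48.58| = 0.2800
|51.09 - 52.308| = 1.2180
|94.91 - 94.576| = 0.3340
|181.52 - 182.158| = 0.6380
|78.89 - 77.476| = 1.4140
|133.7 - 133.712| = 0.0120
|44.1 - 44.649| = 0.5490
hysteresis = max(diffs) = 1.4140

1.4140


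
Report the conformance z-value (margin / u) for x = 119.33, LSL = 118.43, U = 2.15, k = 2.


u = U / k = 2.15 / 2 = 1.075
margin = |LSL - x| = |118.43 - 119.33| = 0.9
z = margin / u = 0.9 / 1.075
z = 0.8372

0.8372


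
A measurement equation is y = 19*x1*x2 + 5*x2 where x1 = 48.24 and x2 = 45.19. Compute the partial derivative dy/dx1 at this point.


y = 19*x1*x2 + 5*x2
dy/dx1 = 19*x2
Evaluate at x2 = 45.19: c1 = 19 * 45.19
c1 = 858.6100

858.6100


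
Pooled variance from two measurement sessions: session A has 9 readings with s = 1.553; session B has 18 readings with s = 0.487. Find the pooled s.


s_p = sqrt(((n1-1)*s1^2 + (n2-1)*s2^2) / (n1+n2-2))
numerator = (9-1)*1.553^2 + (18-1)*0.487^2 = 19.294472 + 4.031873 = 23.326345
denominator = 9 + 18 - 2 = 25
s_p^2 = 23.326345 / 25 = 0.9330538
s_p = sqrt(0.9330538) = 0.9659

0.9659


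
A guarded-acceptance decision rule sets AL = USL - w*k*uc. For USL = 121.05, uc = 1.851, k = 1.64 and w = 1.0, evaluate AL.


U = k * uc = 1.64 * 1.851 = 3.03564
guard band g = w * U = 1.0 * 3.03564 = 3.03564
AL = USL - g = 121.05 - 3.03564
AL = 118.0144

118.0144


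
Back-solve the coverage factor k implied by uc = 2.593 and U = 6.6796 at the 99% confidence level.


k = U / uc
k = 6.6796 / 2.593
k = 2.576

2.576


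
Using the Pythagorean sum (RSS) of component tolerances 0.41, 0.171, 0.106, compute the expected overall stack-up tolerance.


RSS = sqrt(0.41^2 + 0.171^2 + 0.106^2)
= sqrt(0.208577)
= 0.4567

0.4567


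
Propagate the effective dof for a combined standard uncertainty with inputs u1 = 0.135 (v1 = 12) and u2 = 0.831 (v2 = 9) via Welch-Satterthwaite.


uc = sqrt(u1^2 + u2^2) = sqrt(0.135^2 + 0.831^2) = 0.84189429
v_eff = uc^4 / (u1^4/v1 + u2^4/v2)
= 0.84189429^4 / (0.135^4/12 + 0.831^4/9)
= 0.50237759 / 0.053013734
v_eff = 9.4764

9.4764


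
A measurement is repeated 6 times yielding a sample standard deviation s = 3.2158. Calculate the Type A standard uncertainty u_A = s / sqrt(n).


u_A = s / sqrt(n)
u_A = 3.2158 / sqrt(6)
u_A = 3.2158 / 2.4494897
u_A = 1.3128

1.3128


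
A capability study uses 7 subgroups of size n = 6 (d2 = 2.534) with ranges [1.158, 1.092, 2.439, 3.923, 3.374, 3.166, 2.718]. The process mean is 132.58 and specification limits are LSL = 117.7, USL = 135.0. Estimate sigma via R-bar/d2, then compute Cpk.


R_bar = (1.158 + 1.092 + 2.439 + 3.923 + 3.374 + 3.166 + 2.718) / 7 = 2.5528571
sigma = R_bar / d2 = 2.5528571 / 2.534 = 1.0074416
Cp = (USL - LSL)/(6*sigma) = (135.0 - 117.7)/(6*1.0074416) = 2.8620
Cpu = (135.0 - 132.58)/(3*1.0074416) = 0.8007
Cpl = (132.58 - 117.7)/(3*1.0074416) = 4.9234
Cpk = min(Cpu, Cpl) = 0.8007

0.8007


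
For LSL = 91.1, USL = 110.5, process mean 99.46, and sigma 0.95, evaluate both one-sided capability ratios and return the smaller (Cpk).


Cpu = (USL - mean) / (3*sigma) = (110.5 - 99.46) / (3*0.95) = 3.8737
Cpl = (mean - LSL) / (3*sigma) = (99.46 - 91.1) / (3*0.95) = 2.9333
Cpk = min(Cpu, Cpl) = 2.9333

2.9333


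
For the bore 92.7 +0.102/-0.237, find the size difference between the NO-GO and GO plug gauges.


GO = nominal - lower_tol (smallest hole = maximum material condition)
GO = 92.7 - 0.237 = 92.463
NO-GO = nominal + upper_tol (largest hole = least material condition)
NO-GO = 92.7 + 0.102 = 92.802
spread = NO-GO - GO = 92.802 - 92.463 = 0.3390

0.3390


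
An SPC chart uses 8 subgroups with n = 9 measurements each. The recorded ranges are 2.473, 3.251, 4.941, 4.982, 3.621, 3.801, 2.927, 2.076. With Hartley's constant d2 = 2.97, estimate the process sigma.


R_bar = (2.473 + 3.251 + 4.941 + 4.982 + 3.621 + 3.801 + 2.927 + 2.076) / 8
R_bar = 28.072 / 8 = 3.509
sigma_hat = R_bar / d2 = 3.509 / 2.97 = 1.1815

1.1815


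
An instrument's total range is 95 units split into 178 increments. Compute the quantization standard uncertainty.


resolution = range / divisions
resolution = 95 / 178 = 0.53370787
u_res = resolution / (2*sqrt(3))
u_res = 0.53370787 / 3.4641016
u_res = 0.1541

0.1541


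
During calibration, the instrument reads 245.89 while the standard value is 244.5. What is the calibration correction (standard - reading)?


Correction = standard - reading
= 244.5 - 245.89
= -1.3900

-1.3900


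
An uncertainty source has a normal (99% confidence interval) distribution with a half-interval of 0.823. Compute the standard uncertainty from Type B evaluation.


u_B = half_width / 2.576
u_B = 0.823 / 2.576
u_B = 0.3195

0.3195


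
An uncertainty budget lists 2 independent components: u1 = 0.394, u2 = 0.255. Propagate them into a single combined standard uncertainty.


uc = sqrt(0.394^2 + 0.255^2)
uc = sqrt(0.220261)
uc = 0.4693

0.4693


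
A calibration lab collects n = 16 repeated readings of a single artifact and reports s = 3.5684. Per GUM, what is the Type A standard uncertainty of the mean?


u_A = s / sqrt(n)
u_A = 3.5684 / sqrt(16)
u_A = 3.5684 / 4
u_A = 0.8921

0.8921


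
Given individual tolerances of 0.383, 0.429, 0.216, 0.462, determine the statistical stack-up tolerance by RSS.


RSS = sqrt(0.383^2 + 0.429^2 + 0.216^2 + 0.462^2)
= sqrt(0.59083)
= 0.7687

0.7687


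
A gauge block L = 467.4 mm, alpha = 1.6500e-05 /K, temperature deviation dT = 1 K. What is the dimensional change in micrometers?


dL = L * alpha * dT
= 467.4 * 1.6500e-05 * 1
= 0.0077121 mm
dL_um = 0.0077121 * 1000 = 7.7121 um

7.7121


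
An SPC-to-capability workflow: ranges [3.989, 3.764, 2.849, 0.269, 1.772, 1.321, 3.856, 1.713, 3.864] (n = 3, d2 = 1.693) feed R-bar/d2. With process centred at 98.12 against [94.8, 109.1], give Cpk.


R_bar = (3.989 + 3.764 + 2.849 + 0.269 + 1.772 + 1.321 + 3.856 + 1.713 + 3.864) / 9 = 2.5996667
sigma = R_bar / d2 = 2.5996667 / 1.693 = 1.5355385
Cp = (USL - LSL)/(6*sigma) = (109.1 - 94.8)/(6*1.5355385) = 1.5521
Cpu = (109.1 - 98.12)/(3*1.5355385) = 2.3835
Cpl = (98.12 - 94.8)/(3*1.5355385) = 0.7207
Cpk = min(Cpu, Cpl) = 0.7207

0.7207


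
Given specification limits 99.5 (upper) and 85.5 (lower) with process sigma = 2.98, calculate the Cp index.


Cp = (USL - LSL) / (6 * sigma)
= (99.5 - 85.5) / (6 * 2.98)
= 14.0000 / 17.8800
= 0.7830

0.7830


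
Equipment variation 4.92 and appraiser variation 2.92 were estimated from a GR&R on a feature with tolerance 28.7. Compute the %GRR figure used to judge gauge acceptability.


GRR = sqrt(EV^2 + AV^2) = sqrt(4.92^2 + 2.92^2) = 5.7212586
%GRR = GRR / tol * 100 = 5.7212586 / 28.7 * 100
%GRR = 19.9347

19.9347


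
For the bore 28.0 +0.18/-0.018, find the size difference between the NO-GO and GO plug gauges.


GO = nominal - lower_tol (smallest hole = maximum material condition)
GO = 28.0 - 0.018 = 27.982
NO-GO = nominal + upper_tol (largest hole = least material condition)
NO-GO = 28.0 + 0.18 = 28.18
spread = NO-GO - GO = 28.18 - 27.982 = 0.1980

0.1980


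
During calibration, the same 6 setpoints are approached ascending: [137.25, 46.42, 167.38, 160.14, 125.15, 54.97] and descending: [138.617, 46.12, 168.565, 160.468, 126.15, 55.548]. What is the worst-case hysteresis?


|137.25 - 138.617| = 1.3670
|46.42 - 46.12| = 0.3000
|167.38 - 168.565| = 1.1850
|160.14 - 160.468| = 0.3280
|125.15 - 126.15| = 1.0000
|54.97 - 55.548| = 0.5780
hysteresis = max(diffs) = 1.3670

1.3670


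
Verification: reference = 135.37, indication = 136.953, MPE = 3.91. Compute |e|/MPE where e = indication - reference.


e = indication - reference = 136.953 - 135.37 = 1.5830
|e| = 1.5830
ratio = |e| / MPE = 1.5830 / 3.91
ratio = 0.4049

0.4049


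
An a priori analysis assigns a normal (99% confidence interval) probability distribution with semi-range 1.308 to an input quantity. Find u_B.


u_B = half_width / 2.576
u_B = 1.308 / 2.576
u_B = 0.5078

0.5078


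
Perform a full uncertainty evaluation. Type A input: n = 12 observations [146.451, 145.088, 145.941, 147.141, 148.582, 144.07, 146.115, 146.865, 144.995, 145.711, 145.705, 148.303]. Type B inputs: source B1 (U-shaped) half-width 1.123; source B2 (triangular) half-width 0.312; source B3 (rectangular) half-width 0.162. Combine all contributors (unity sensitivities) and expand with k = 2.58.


mean = (146.451 + 145.088 + 145.941 + 147.141 + 148.582 + 144.07 + 146.115 + 146.865 + 144.995 + 145.711 + 145.705 + 148.303) / 12 = 146.24725
s = sqrt(sum((x - mean)^2)/(n-1)) = 1.3226822
u_A = s / sqrt(n) = 1.3226822 / sqrt(12) = 0.38182546
u_B1 = 1.123 / sqrt(2) = 0.79408092
u_B2 = 0.312 / sqrt(6) = 0.12737347
u_B3 = 0.162 / sqrt(3) = 0.093530744
uc = sqrt(0.38182546^2 + 0.79408092^2 + 0.12737347^2 + 0.093530744^2) = 0.89516881
U = k * uc = 2.58 * 0.89516881
U = 2.3095

2.3095


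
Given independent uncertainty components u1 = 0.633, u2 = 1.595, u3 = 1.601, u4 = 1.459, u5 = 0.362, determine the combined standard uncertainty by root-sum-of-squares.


uc = sqrt(0.633^2 + 1.595^2 + 1.601^2 + 1.459^2 + 0.362^2)
uc = sqrt(7.76764)
uc = 2.7870

2.7870


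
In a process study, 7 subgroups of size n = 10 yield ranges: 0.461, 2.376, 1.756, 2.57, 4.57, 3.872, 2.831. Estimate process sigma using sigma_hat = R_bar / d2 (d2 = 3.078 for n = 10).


R_bar = (0.461 + 2.376 + 1.756 + 2.57 + 4.57 + 3.872 + 2.831) / 7
R_bar = 18.436 / 7 = 2.6337143
sigma_hat = R_bar / d2 = 2.6337143 / 3.078 = 0.8557

0.8557


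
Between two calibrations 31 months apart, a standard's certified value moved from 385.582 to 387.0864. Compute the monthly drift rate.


rate = (v2 - v1) / months
= (387.0864 - 385.582) / 31
= 1.5044 / 31
= 0.0485

0.0485


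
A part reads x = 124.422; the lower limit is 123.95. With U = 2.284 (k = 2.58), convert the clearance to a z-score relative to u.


u = U / k = 2.284 / 2.58 = 0.88527132
margin = |LSL - x| = |123.95 - 124.422| = 0.472
z = margin / u = 0.472 / 0.88527132
z = 0.5332

0.5332


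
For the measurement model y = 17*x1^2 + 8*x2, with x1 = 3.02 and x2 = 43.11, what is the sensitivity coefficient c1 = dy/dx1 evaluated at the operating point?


y = 17*x1^2 + 8*x2
dy/dx1 = 2*17*x1
Evaluate at x1 = 3.02: c1 = 34 * 3.02
c1 = 102.6800

102.6800


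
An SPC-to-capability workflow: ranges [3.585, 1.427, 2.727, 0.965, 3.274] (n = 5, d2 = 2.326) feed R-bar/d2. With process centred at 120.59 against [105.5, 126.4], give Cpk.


R_bar = (3.585 + 1.427 + 2.727 + 0.965 + 3.274) / 5 = 2.3956
sigma = R_bar / d2 = 2.3956 / 2.326 = 1.0299226
Cp = (USL - LSL)/(6*sigma) = (126.4 - 105.5)/(6*1.0299226) = 3.3821
Cpu = (126.4 - 120.59)/(3*1.0299226) = 1.8804
Cpl = (120.59 - 105.5)/(3*1.0299226) = 4.8839
Cpk = min(Cpu, Cpl) = 1.8804

1.8804


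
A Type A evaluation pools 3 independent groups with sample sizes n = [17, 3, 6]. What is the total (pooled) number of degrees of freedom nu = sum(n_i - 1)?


nu = sum_i (n_i - 1)
nu = ((17 - 1) + (3 - 1) + (6 - 1))
nu = 16 + 2 + 5
nu = 23

23


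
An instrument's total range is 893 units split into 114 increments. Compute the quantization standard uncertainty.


resolution = range / divisions
resolution = 893 / 114 = 7.8333333
u_res = resolution / (2*sqrt(3))
u_res = 7.8333333 / 3.4641016
u_res = 2.2613

2.2613


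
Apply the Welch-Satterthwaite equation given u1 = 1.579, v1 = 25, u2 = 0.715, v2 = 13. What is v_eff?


uc = sqrt(u1^2 + u2^2) = sqrt(1.579^2 + 0.715^2) = 1.7333396
v_eff = uc^4 / (u1^4/v1 + u2^4/v2)
= 1.7333396^4 / (1.579^4/25 + 0.715^4/13)
= 9.026817 / 0.26875395
v_eff = 33.5877

33.5877


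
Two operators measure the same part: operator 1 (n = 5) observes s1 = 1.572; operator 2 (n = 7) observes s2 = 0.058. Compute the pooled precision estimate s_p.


s_p = sqrt(((n1-1)*s1^2 + (n2-1)*s2^2) / (n1+n2-2))
numerator = (5-1)*1.572^2 + (7-1)*0.058^2 = 9.884736 + 0.020184 = 9.90492
denominator = 5 + 7 - 2 = 10
s_p^2 = 9.90492 / 10 = 0.990492
s_p = sqrt(0.990492) = 0.9952

0.9952


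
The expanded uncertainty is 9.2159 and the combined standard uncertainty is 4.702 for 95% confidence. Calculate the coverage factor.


k = U / uc
k = 9.2159 / 4.702
k = 1.96

1.96


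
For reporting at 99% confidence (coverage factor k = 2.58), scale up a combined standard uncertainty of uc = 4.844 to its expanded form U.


U = k * uc
U = 2.58 * 4.844
U = 12.4975

12.4975


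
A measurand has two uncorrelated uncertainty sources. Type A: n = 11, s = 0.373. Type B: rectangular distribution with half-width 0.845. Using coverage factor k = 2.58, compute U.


u_A = s / sqrt(n) = 0.373 / sqrt(11) = 0.11246373
u_B = half_width / sqrt(3) = 0.845 / sqrt(3) = 0.48786098
uc = sqrt(u_A^2 + u_B^2) = sqrt(0.11246373^2 + 0.48786098^2) = 0.500656
U = k * uc = 2.58 * 0.500656
U = 1.2917

1.2917


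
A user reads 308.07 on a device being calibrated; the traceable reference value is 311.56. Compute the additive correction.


Correction = standard - reading
= 311.56 - 308.07
= 3.4900

3.4900


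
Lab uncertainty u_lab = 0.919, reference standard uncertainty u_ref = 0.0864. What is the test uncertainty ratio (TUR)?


TUR = u_lab / u_ref
= 0.919 / 0.0864
= 10.6366

10.6366


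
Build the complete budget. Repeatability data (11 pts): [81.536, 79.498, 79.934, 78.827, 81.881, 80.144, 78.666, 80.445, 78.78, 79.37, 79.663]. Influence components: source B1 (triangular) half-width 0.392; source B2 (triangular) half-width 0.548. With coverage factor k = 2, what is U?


mean = (81.536 + 79.498 + 79.934 + 78.827 + 81.881 + 80.144 + 78.666 + 80.445 + 78.78 + 79.37 + 79.663) / 11 = 79.88581818
s = sqrt(sum((x - mean)^2)/(n-1)) = 1.0669358
u_A = s / sqrt(n) = 1.0669358 / sqrt(11) = 0.32169325
u_B1 = 0.392 / sqrt(6) = 0.16003333
u_B2 = 0.548 / sqrt(6) = 0.22372006
uc = sqrt(0.32169325^2 + 0.16003333^2 + 0.22372006^2) = 0.42325864
U = k * uc = 2 * 0.42325864
U = 0.8465

0.8465


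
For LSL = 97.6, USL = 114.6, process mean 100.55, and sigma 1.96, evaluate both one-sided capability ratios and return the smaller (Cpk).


Cpu = (USL - mean) / (3*sigma) = (114.6 - 100.55) / (3*1.96) = 2.3895
Cpl = (mean - LSL) / (3*sigma) = (100.55 - 97.6) / (3*1.96) = 0.5017
Cpk = min(Cpu, Cpl) = 0.5017

0.5017


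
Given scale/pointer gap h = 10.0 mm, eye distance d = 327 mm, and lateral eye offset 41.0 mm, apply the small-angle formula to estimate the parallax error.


error = h * offset / d
= 10.0 * 41.0 / 327
= 1.2538

1.2538


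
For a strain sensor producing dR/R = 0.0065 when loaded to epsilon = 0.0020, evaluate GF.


GF = (dR/R) / epsilon
= 0.0065 / 0.0020
= 3.2500

3.2500


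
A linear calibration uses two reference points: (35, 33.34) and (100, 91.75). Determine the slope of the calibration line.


slope = (y2 - y1) / (x2 - x1)
= (91.75 - 33.34) / (100 - 35)
= 58.4100 / 65
= 0.8986

0.8986


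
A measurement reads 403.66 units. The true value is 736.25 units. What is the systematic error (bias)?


Systematic error = measured - true
= 403.66 - 736.25
= -332.5900

-332.5900


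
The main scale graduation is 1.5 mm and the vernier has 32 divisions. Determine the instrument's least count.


LC = MSD / n_div
= 1.5 / 32
= 0.0469

0.0469


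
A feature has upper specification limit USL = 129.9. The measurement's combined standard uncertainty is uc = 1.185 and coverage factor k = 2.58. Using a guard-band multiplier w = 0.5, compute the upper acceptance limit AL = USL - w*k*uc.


U = k * uc = 2.58 * 1.185 = 3.0573
guard band g = w * U = 0.5 * 3.0573 = 1.52865
AL = USL - g = 129.9 - 1.52865
AL = 128.3714

128.3714


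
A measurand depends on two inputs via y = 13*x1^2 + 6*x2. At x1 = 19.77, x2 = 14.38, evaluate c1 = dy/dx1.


y = 13*x1^2 + 6*x2
dy/dx1 = 2*13*x1
Evaluate at x1 = 19.77: c1 = 26 * 19.77
c1 = 514.0200

514.0200


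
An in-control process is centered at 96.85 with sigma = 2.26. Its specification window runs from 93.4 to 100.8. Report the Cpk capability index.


Cpu = (USL - mean) / (3*sigma) = (100.8 - 96.85) / (3*2.26) = 0.5826
Cpl = (mean - LSL) / (3*sigma) = (96.85 - 93.4) / (3*2.26) = 0.5088
Cpk = min(Cpu, Cpl) = 0.5088

0.5088


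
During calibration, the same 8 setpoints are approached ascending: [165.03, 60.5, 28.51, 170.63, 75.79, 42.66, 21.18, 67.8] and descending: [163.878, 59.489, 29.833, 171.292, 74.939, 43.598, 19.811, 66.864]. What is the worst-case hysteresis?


|165.03 - 163.878| = 1.1520
|60.5 - 59.489| = 1.0110
|28.51 - 29.833| = 1.3230
|170.63 - 171.292| = 0.6620
|75.79 - 74.939| = 0.8510
|42.66 - 43.598| = 0.9380
|21.18 - 19.811| = 1.3690
|67.8 - 66.864| = 0.9360
hysteresis = max(diffs) = 1.3690

1.3690


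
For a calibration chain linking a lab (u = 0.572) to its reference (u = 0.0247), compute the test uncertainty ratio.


TUR = u_lab / u_ref
= 0.572 / 0.0247
= 23.1579

23.1579


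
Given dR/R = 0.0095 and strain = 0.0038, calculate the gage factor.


GF = (dR/R) / epsilon
= 0.0095 / 0.0038
= 2.5000

2.5000


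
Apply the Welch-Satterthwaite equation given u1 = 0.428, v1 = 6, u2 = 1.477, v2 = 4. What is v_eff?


uc = sqrt(u1^2 + u2^2) = sqrt(0.428^2 + 1.477^2) = 1.5377623
v_eff = uc^4 / (u1^4/v1 + u2^4/v2)
= 1.5377623^4 / (0.428^4/6 + 1.477^4/4)
= 5.5918671 / 1.1953599
v_eff = 4.6780

4.6780


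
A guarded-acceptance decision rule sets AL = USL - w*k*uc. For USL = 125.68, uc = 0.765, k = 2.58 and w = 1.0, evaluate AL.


U = k * uc = 2.58 * 0.765 = 1.9737
guard band g = w * U = 1.0 * 1.9737 = 1.9737
AL = USL - g = 125.68 - 1.9737
AL = 123.7063

123.7063


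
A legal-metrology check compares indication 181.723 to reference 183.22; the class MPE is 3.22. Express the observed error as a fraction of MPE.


e = indication - reference = 181.723 - 183.22 = -1.4970
|e| = 1.4970
ratio = |e| / MPE = 1.4970 / 3.22
ratio = 0.4649

0.4649


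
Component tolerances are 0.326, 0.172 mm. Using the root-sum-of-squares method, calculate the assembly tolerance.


RSS = sqrt(0.326^2 + 0.172^2)
= sqrt(0.13586)
= 0.3686

0.3686


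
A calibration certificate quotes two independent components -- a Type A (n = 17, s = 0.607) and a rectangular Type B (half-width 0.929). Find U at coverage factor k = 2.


u_A = s / sqrt(n) = 0.607 / sqrt(17) = 0.14721912
u_B = half_width / sqrt(3) = 0.929 / sqrt(3) = 0.5363584
uc = sqrt(u_A^2 + u_B^2) = sqrt(0.14721912^2 + 0.5363584^2) = 0.55619583
U = k * uc = 2 * 0.55619583
U = 1.1124

1.1124


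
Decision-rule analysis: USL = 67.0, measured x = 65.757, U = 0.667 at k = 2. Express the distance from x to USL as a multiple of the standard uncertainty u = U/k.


u = U / k = 0.667 / 2 = 0.3335
margin = |USL - x| = |67.0 - 65.757| = 1.243
z = margin / u = 1.243 / 0.3335
z = 3.7271

3.7271


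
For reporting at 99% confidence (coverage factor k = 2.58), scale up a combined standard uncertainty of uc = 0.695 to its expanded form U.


U = k * uc
U = 2.58 * 0.695
U = 1.7931

1.7931


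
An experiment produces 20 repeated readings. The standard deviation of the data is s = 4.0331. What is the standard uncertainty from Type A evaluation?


u_A = s / sqrt(n)
u_A = 4.0331 / sqrt(20)
u_A = 4.0331 / 4.472136
u_A = 0.9018

0.9018


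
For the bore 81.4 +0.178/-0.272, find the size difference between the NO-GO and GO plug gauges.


GO = nominal - lower_tol (smallest hole = maximum material condition)
GO = 81.4 - 0.272 = 81.128
NO-GO = nominal + upper_tol (largest hole = least material condition)
NO-GO = 81.4 + 0.178 = 81.578
spread = NO-GO - GO = 81.578 - 81.128 = 0.4500

0.4500


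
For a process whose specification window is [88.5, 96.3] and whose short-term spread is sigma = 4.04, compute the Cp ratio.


Cp = (USL - LSL) / (6 * sigma)
= (96.3 - 88.5) / (6 * 4.04)
= 7.8000 / 24.2400
= 0.3218

0.3218


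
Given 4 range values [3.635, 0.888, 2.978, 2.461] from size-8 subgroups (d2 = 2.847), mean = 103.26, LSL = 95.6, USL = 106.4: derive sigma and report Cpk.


R_bar = (3.635 + 0.888 + 2.978 + 2.461) / 4 = 2.4905
sigma = R_bar / d2 = 2.4905 / 2.847 = 0.87478047
Cp = (USL - LSL)/(6*sigma) = (106.4 - 95.6)/(6*0.87478047) = 2.0577
Cpu = (106.4 - 103.26)/(3*0.87478047) = 1.1965
Cpl = (103.26 - 95.6)/(3*0.87478047) = 2.9188
Cpk = min(Cpu, Cpl) = 1.1965

1.1965


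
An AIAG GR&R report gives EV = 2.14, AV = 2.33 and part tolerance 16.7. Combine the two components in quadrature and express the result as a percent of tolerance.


GRR = sqrt(EV^2 + AV^2) = sqrt(2.14^2 + 2.33^2) = 3.1636213
%GRR = GRR / tol * 100 = 3.1636213 / 16.7 * 100
%GRR = 18.9438

18.9438


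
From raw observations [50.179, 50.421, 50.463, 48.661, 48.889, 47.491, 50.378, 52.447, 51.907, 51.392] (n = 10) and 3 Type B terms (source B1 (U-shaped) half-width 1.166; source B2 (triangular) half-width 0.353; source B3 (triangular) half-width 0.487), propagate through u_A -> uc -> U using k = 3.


mean = (50.179 + 50.421 + 50.463 + 48.661 + 48.889 + 47.491 + 50.378 + 52.447 + 51.907 + 51.392) / 10 = 50.2228
s = sqrt(sum((x - mean)^2)/(n-1)) = 1.5258725
u_A = s / sqrt(n) = 1.5258725 / sqrt(10) = 0.48252325
u_B1 = 1.166 / sqrt(2) = 0.82448651
u_B2 = 0.353 / sqrt(6) = 0.14411165
u_B3 = 0.487 / sqrt(6) = 0.19881692
uc = sqrt(0.48252325^2 + 0.82448651^2 + 0.14411165^2 + 0.19881692^2) = 0.98635847
U = k * uc = 3 * 0.98635847
U = 2.9591

2.9591


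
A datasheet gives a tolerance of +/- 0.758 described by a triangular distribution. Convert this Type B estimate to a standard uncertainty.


u_B = half_width / sqrt(6)
u_B = 0.758 / 2.4494897
u_B = 0.3095

0.3095


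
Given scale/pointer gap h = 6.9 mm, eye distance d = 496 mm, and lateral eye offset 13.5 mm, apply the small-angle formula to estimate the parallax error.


error = h * offset / d
= 6.9 * 13.5 / 496
= 0.1878

0.1878


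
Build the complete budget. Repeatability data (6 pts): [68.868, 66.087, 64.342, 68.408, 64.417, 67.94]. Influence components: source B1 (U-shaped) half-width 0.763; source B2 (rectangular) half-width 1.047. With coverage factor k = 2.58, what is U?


mean = (68.868 + 66.087 + 64.342 + 68.408 + 64.417 + 67.94) / 6 = 66.677
s = sqrt(sum((x - mean)^2)/(n-1)) = 2.014941
u_A = s / sqrt(n) = 2.014941 / sqrt(6) = 0.82259622
u_B1 = 0.763 / sqrt(2) = 0.53952247
u_B2 = 1.047 / sqrt(3) = 0.60448573
uc = sqrt(0.82259622^2 + 0.53952247^2 + 0.60448573^2) = 1.154622
U = k * uc = 2.58 * 1.154622
U = 2.9789

2.9789


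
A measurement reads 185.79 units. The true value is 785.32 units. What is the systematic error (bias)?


Systematic error = measured - true
= 185.79 - 785.32
= -599.5300

-599.5300


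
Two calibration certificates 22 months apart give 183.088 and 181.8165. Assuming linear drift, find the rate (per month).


rate = (v2 - v1) / months
= (181.8165 - 183.088) / 22
= -1.2715 / 22
= -0.0578

-0.0578


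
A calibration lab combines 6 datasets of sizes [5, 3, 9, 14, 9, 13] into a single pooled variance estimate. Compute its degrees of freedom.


nu = sum_i (n_i - 1)
nu = ((5 - 1) + (3 - 1) + (9 - 1) + (14 - 1) + (9 - 1) + (13 - 1))
nu = 4 + 2 + 8 + 13 + 8 + 12
nu = 47

47


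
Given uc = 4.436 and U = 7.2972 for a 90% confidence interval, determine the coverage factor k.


k = U / uc
k = 7.2972 / 4.436
k = 1.645

1.645


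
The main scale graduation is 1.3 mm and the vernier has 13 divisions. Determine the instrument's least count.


LC = MSD / n_div
= 1.3 / 13
= 0.1000

0.1000


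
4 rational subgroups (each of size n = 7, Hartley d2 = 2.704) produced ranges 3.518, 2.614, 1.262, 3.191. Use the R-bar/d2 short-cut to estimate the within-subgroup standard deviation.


R_bar = (3.518 + 2.614 + 1.262 + 3.191) / 4
R_bar = 10.585 / 4 = 2.64625
sigma_hat = R_bar / d2 = 2.64625 / 2.704 = 0.9786

0.9786


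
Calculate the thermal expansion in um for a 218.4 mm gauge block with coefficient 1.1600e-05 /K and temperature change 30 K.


dL = L * alpha * dT
= 218.4 * 1.1600e-05 * 30
= 0.0760032 mm
dL_um = 0.0760032 * 1000 = 76.0032 um

76.0032


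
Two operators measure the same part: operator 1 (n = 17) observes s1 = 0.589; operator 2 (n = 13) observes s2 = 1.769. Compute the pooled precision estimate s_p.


s_p = sqrt(((n1-1)*s1^2 + (n2-1)*s2^2) / (n1+n2-2))
numerator = (17-1)*0.589^2 + (13-1)*1.769^2 = 5.550736 + 37.552332 = 43.103068
denominator = 17 + 13 - 2 = 28
s_p^2 = 43.103068 / 28 = 1.5393953
s_p = sqrt(1.5393953) = 1.2407

1.2407


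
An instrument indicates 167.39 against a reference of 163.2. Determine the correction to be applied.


Correction = standard - reading
= 163.2 - 167.39
= -4.1900

-4.1900


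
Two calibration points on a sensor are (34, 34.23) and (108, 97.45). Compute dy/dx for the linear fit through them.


slope = (y2 - y1) / (x2 - x1)
= (97.45 - 34.23) / (108 - 34)
= 63.2200 / 74
= 0.8543

0.8543


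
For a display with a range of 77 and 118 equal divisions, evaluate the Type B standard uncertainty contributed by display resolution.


resolution = range / divisions
resolution = 77 / 118 = 0.65254237
u_res = resolution / (2*sqrt(3))
u_res = 0.65254237 / 3.4641016
u_res = 0.1884

0.1884


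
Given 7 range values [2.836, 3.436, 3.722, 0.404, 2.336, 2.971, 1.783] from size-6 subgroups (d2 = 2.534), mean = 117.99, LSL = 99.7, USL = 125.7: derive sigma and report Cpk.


R_bar = (2.836 + 3.436 + 3.722 + 0.404 + 2.336 + 2.971 + 1.783) / 7 = 2.4982857
sigma = R_bar / d2 = 2.4982857 / 2.534 = 0.98590596
Cp = (USL - LSL)/(6*sigma) = (125.7 - 99.7)/(6*0.98590596) = 4.3953
Cpu = (125.7 - 117.99)/(3*0.98590596) = 2.6067
Cpl = (117.99 - 99.7)/(3*0.98590596) = 6.1838
Cpk = min(Cpu, Cpl) = 2.6067

2.6067


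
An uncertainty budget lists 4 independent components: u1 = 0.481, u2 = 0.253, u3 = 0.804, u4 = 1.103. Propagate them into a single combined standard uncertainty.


uc = sqrt(0.481^2 + 0.253^2 + 0.804^2 + 1.103^2)
uc = sqrt(2.158395)
uc = 1.4691

1.4691


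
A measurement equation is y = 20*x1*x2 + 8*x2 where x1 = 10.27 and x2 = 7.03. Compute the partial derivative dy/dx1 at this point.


y = 20*x1*x2 + 8*x2
dy/dx1 = 20*x2
Evaluate at x2 = 7.03: c1 = 20 * 7.03
c1 = 140.6000

140.6000


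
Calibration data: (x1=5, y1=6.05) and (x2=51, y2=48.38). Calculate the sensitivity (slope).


slope = (y2 - y1) / (x2 - x1)
= (48.38 - 6.05) / (51 - 5)
= 42.3300 / 46
= 0.9202

0.9202


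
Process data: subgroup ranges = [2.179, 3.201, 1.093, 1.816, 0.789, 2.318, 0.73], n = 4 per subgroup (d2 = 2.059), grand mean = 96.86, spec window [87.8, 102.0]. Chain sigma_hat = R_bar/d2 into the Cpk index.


R_bar = (2.179 + 3.201 + 1.093 + 1.816 + 0.789 + 2.318 + 0.73) / 7 = 1.7322857
sigma = R_bar / d2 = 1.7322857 / 2.059 = 0.8413238
Cp = (USL - LSL)/(6*sigma) = (102.0 - 87.8)/(6*0.8413238) = 2.8130
Cpu = (102.0 - 96.86)/(3*0.8413238) = 2.0365
Cpl = (96.86 - 87.8)/(3*0.8413238) = 3.5896
Cpk = min(Cpu, Cpl) = 2.0365

2.0365


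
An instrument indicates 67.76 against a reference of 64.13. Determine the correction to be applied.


Correction = standard - reading
= 64.13 - 67.76
= -3.6300

-3.6300


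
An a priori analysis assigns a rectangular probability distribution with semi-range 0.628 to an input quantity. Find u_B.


u_B = half_width / sqrt(3)
u_B = 0.628 / 1.7320508
u_B = 0.3626

0.3626


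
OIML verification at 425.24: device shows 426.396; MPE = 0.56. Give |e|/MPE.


e = indication - reference = 426.396 - 425.24 = 1.1560
|e| = 1.1560
ratio = |e| / MPE = 1.1560 / 0.56
ratio = 2.0643

2.0643


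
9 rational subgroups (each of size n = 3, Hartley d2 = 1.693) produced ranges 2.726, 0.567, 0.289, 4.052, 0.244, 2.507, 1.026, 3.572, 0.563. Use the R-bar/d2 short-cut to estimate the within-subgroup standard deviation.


R_bar = (2.726 + 0.567 + 0.289 + 4.052 + 0.244 + 2.507 + 1.026 + 3.572 + 0.563) / 9
R_bar = 15.546 / 9 = 1.7273333
sigma_hat = R_bar / d2 = 1.7273333 / 1.693 = 1.0203

1.0203


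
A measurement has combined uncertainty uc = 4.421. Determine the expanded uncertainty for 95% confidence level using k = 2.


U = k * uc
U = 2 * 4.421
U = 8.8420

8.8420


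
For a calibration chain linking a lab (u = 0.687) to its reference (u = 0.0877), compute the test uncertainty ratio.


TUR = u_lab / u_ref
= 0.687 / 0.0877
= 7.8335

7.8335


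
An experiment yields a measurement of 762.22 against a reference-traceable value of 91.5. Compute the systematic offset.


Systematic error = measured - true
= 762.22 - 91.5
= 670.7200

670.7200


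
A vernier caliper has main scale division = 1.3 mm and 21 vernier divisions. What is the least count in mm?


LC = MSD / n_div
= 1.3 / 21
= 0.0619

0.0619


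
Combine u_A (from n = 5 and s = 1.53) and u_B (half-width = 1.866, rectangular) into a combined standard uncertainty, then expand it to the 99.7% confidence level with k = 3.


u_A = s / sqrt(n) = 1.53 / sqrt(5) = 0.6842368
u_B = half_width / sqrt(3) = 1.866 / sqrt(3) = 1.0773356
uc = sqrt(u_A^2 + u_B^2) = sqrt(0.6842368^2 + 1.0773356^2) = 1.276257
U = k * uc = 3 * 1.276257
U = 3.8288

3.8288


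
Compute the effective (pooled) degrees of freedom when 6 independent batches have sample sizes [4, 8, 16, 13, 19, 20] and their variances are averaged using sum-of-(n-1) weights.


nu = sum_i (n_i - 1)
nu = ((4 - 1) + (8 - 1) + (16 - 1) + (13 - 1) + (19 - 1) + (20 - 1))
nu = 3 + 7 + 15 + 12 + 18 + 19
nu = 74

74
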